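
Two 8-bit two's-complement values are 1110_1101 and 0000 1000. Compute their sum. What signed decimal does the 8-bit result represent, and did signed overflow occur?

-11; no overflow

1110_1101 → 11101101 = -19 (signed)
0000 1000 → 00001000 = 8 (signed)
  11101101
+ 00001000
= 11110101
Result 11110101: MSB = 1 → 245 − 256 = -11.
Addends have opposite signs, so signed overflow cannot occur.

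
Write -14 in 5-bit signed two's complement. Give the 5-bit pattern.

|-14| = 14 = 01110 in 5 bits.
Invert the bits: 10001. Add 1: 10010.

10010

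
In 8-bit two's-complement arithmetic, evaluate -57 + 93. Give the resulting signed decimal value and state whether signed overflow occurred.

-57 → 11000111
93 → 01011101
  11000111
+ 01011101
= 00100100  (discard carry-out 1)
Result 00100100: MSB = 0 → value 36.
Addends have opposite signs, so signed overflow cannot occur.

36; no overflow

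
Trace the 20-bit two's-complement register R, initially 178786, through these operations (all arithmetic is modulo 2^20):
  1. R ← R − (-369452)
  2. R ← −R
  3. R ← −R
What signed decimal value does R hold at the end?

Start: R = 178786 = 00101011101001100010.
R = 178786 − (-369452) = 548238; wraps to -500338 = 10000101110110001110
R = −(-500338) = 500338 = 01111010001001110010
R = −(500338) = -500338 = 10000101110110001110

-500338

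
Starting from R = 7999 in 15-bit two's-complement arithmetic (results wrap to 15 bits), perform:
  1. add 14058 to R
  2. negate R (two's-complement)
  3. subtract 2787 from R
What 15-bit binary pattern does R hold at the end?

001111011110100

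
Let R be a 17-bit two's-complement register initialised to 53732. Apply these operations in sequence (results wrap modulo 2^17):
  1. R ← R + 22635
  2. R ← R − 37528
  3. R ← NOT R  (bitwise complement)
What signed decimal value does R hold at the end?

-38840

Start: R = 53732 = 01101000111100100.
R = 53732 + 22635 = 76367; wraps to -54705 = 10010101001001111
R = -54705 − 37528 = -92233; wraps to 38839 = 01001011110110111
R = NOT 01001011110110111 = 10110100001001000 = -38840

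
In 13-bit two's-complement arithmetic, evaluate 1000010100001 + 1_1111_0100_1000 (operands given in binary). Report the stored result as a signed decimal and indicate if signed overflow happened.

1000010100001 = -3935 (signed)
1_1111_0100_1000 → 1111101001000 = -184 (signed)
  1000010100001
+ 1111101001000
= 0111111101001  (discard carry-out 1)
Result 0111111101001: MSB = 0 → value 4073.
Both addends are negative but the stored result is non-negative: signed overflow. The true value -3935 + (-184) = -4119 lies outside [-4096, 4095].

4073; overflow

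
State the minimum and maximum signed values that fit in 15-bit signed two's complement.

min = -16384, max = 16383

Minimum: −2^14 = -16384.
Maximum: 2^14 − 1 = 16383.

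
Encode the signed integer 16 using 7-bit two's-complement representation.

0010000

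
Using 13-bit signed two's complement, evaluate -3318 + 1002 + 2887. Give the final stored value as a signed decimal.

-3318 + 1002 = -2316 (1011011110100)
-2316 + 2887 = 571 (0001000111011)

571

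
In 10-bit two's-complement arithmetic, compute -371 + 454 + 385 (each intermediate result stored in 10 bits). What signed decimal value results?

468

-371 + 454 = 83 (0001010011)
83 + 385 = 468 (0111010100)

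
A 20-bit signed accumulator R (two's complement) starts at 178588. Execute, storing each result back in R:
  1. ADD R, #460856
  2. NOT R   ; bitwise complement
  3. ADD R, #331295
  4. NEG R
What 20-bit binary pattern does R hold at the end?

01001011001110110110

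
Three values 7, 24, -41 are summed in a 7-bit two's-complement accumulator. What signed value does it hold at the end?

-10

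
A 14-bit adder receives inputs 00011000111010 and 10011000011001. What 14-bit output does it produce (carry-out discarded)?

  00011000111010
+ 10011000011001
= 10110001010011

10110001010011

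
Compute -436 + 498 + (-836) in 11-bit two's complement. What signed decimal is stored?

-774

-436 + 498 = 62 (00000111110)
62 + (-836) = -774 (10011111010)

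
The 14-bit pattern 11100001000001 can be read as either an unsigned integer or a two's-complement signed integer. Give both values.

Unsigned: 11100001000001 = 14401.
Signed: MSB=1 → 14401 − 16384 = -1983.

unsigned = 14401, signed = -1983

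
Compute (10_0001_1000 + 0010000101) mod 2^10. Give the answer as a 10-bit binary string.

1010011101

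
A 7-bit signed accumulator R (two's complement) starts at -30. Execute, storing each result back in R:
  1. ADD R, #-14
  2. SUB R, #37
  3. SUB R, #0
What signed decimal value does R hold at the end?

47

Start: R = -30 = 1100010.
R = -30 + (-14) = -44 = 1010100
R = -44 − 37 = -81; wraps to 47 = 0101111
R = 47 − 0 = 47 = 0101111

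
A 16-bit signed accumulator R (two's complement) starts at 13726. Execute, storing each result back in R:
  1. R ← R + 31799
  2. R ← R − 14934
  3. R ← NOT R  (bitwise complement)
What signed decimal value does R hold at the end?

-30592

Start: R = 13726 = 0011010110011110.
R = 13726 + 31799 = 45525; wraps to -20011 = 1011000111010101
R = -20011 − 14934 = -34945; wraps to 30591 = 0111011101111111
R = NOT 0111011101111111 = 1000100010000000 = -30592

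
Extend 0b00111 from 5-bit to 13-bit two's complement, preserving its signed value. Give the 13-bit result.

MSB of 00111 is 0; replicate it into the new high bits.
00000000|00111 → 0000000000111 (still 7).

0000000000111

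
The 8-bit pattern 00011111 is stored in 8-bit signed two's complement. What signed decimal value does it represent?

31

MSB is 0, so the value is non-negative: 00011111 = 31.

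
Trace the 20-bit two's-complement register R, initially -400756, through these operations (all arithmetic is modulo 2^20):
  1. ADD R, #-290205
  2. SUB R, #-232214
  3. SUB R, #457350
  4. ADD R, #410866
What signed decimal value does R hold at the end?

-505231

Start: R = -400756 = 10011110001010001100.
R = -400756 + (-290205) = -690961; wraps to 357615 = 01010111010011101111
R = 357615 − (-232214) = 589829; wraps to -458747 = 10010000000000000101
R = -458747 − 457350 = -916097; wraps to 132479 = 00100000010101111111
R = 132479 + 410866 = 543345; wraps to -505231 = 10000100101001110001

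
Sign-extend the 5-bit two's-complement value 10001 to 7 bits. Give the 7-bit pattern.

MSB of 10001 is 1; replicate it into the new high bits.
11|10001 → 1110001 (still -15).

1110001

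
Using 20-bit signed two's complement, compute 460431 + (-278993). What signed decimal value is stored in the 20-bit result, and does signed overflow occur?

181438; no overflow

460431 → 01110000011010001111
-278993 → 10111011111000101111
  01110000011010001111
+ 10111011111000101111
= 00101100010010111110  (discard carry-out 1)
Result 00101100010010111110: MSB = 0 → value 181438.
Addends have opposite signs, so signed overflow cannot occur.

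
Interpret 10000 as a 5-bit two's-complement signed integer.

-16

MSB is 1, so the value is negative.
Invert: 01111. Add 1: 10000 = 16. So the value is −16.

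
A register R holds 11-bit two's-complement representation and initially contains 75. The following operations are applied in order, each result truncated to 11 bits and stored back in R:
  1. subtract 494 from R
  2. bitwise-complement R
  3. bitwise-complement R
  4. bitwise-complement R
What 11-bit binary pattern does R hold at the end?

Start: R = 75 = 00001001011.
R = 75 − 494 = -419 = 11001011101
R = NOT 11001011101 = 00110100010 = 418
R = NOT 00110100010 = 11001011101 = -419
R = NOT 11001011101 = 00110100010 = 418

00110100010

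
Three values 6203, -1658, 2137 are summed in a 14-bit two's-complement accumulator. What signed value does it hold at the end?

6682

6203 + (-1658) = 4545 (01000111000001)
4545 + 2137 = 6682 (01101000011010)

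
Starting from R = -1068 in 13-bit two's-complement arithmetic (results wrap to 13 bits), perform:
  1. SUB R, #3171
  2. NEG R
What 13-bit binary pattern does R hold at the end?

1000010001111

Start: R = -1068 = 1101111010100.
R = -1068 − 3171 = -4239; wraps to 3953 = 0111101110001
R = −(3953) = -3953 = 1000010001111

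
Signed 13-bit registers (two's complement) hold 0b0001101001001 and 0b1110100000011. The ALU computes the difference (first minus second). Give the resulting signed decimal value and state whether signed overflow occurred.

1606; no overflow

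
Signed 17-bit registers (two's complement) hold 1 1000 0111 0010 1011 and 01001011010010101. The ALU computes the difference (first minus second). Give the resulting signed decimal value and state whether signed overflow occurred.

1 1000 0111 0010 1011 → 11000011100101011 = -30933 (signed)
01001011010010101 = 38549 (signed)
Subtract via negate-and-add: invert 01001011010010101 + 1 = 10110100101101011 (i.e. -38549).
  11000011100101011
+ 10110100101101011
= 01111000010010110  (discard carry-out 1)
Result 01111000010010110: MSB = 0 → value 61590.
Both addends (after negating the subtrahend) are negative but the stored result is non-negative: signed overflow. The true value -30933 − 38549 = -69482 lies outside [-65536, 65535].

61590; overflow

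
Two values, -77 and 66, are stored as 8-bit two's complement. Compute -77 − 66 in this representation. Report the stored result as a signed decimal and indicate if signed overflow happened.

-77 → 10110011
66 → 01000010
Subtract via negate-and-add: invert 01000010 + 1 = 10111110 (i.e. -66).
  10110011
+ 10111110
= 01110001  (discard carry-out 1)
Result 01110001: MSB = 0 → value 113.
Both addends (after negating the subtrahend) are negative but the stored result is non-negative: signed overflow. The true value -77 − 66 = -143 lies outside [-128, 127].

113; overflow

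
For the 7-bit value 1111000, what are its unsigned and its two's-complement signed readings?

unsigned = 120, signed = -8

Unsigned: 1111000 = 120.
Signed: MSB=1 → 120 − 128 = -8.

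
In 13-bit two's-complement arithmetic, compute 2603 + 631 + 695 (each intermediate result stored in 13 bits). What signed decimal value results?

3929

2603 + 631 = 3234 (0110010100010)
3234 + 695 = 3929 (0111101011001)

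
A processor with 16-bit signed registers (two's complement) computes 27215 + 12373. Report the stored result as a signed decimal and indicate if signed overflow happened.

27215 → 0110101001001111
12373 → 0011000001010101
  0110101001001111
+ 0011000001010101
= 1001101010100100
Result 1001101010100100: MSB = 1 → 39588 − 65536 = -25948.
Both addends are non-negative but the stored result is negative: signed overflow. The true value 27215 + 12373 = 39588 lies outside [-32768, 32767].

-25948; overflow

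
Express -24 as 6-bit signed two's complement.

|-24| = 24 = 011000 in 6 bits.
Invert the bits: 100111. Add 1: 101000.
Check: 101000 reads as 40 − 64 = -24.

101000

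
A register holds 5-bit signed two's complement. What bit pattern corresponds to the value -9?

|-9| = 9 = 01001 in 5 bits.
Invert the bits: 10110. Add 1: 10111.

10111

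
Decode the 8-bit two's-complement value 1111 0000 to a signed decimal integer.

MSB is 1, so the value is negative.
Unsigned reading: 240. Subtract 2^8 = 256: 240 − 256 = -16.

-16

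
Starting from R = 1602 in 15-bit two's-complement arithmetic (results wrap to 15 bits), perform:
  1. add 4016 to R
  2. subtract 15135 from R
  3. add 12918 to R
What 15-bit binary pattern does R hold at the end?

Start: R = 1602 = 000011001000010.
R = 1602 + 4016 = 5618 = 001010111110010
R = 5618 − 15135 = -9517 = 101101011010011
R = -9517 + 12918 = 3401 = 000110101001001

000110101001001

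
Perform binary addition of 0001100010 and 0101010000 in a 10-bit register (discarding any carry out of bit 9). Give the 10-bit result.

  0001100010
+ 0101010000
= 0110110010

0110110010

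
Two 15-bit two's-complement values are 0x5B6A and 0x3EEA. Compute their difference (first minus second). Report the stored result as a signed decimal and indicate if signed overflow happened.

7296; overflow

0x5B6A = 101101101101010 = -9366 (signed)
0x3EEA = 011111011101010 = 16106 (signed)
Subtract via negate-and-add: invert 011111011101010 + 1 = 100000100010110 (i.e. -16106).
  101101101101010
+ 100000100010110
= 001110010000000  (discard carry-out 1)
Result 001110010000000: MSB = 0 → value 7296.
Both addends (after negating the subtrahend) are negative but the stored result is non-negative: signed overflow. The true value -9366 − 16106 = -25472 lies outside [-16384, 16383].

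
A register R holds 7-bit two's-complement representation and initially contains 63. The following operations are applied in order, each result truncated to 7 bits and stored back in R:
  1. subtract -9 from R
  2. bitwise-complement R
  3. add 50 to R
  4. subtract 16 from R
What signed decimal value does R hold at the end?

-39

Start: R = 63 = 0111111.
R = 63 − (-9) = 72; wraps to -56 = 1001000
R = NOT 1001000 = 0110111 = 55
R = 55 + 50 = 105; wraps to -23 = 1101001
R = -23 − 16 = -39 = 1011001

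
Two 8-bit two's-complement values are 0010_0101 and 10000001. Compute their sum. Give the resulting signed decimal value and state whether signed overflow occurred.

0010_0101 → 00100101 = 37 (signed)
10000001 = -127 (signed)
  00100101
+ 10000001
= 10100110
Result 10100110: MSB = 1 → 166 − 256 = -90.
Addends have opposite signs, so signed overflow cannot occur.

-90; no overflow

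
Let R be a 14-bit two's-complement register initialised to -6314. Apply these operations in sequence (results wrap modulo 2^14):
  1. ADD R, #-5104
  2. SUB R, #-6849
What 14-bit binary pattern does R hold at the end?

Start: R = -6314 = 10011101010110.
R = -6314 + (-5104) = -11418; wraps to 4966 = 01001101100110
R = 4966 − (-6849) = 11815; wraps to -4569 = 10111000100111

10111000100111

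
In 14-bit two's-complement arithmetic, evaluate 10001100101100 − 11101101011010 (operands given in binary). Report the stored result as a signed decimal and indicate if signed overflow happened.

-6190; no overflow

10001100101100 = -7380 (signed)
11101101011010 = -1190 (signed)
Subtract via negate-and-add: invert 11101101011010 + 1 = 00010010100110 (i.e. 1190).
  10001100101100
+ 00010010100110
= 10011111010010
Result 10011111010010: MSB = 1 → 10194 − 16384 = -6190.
Addends (after negating the subtrahend) have opposite signs, so signed overflow cannot occur.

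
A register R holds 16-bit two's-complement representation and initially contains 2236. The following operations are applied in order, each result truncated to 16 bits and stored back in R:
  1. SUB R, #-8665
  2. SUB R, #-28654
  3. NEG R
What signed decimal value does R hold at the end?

Start: R = 2236 = 0000100010111100.
R = 2236 − (-8665) = 10901 = 0010101010010101
R = 10901 − (-28654) = 39555; wraps to -25981 = 1001101010000011
R = −(-25981) = 25981 = 0110010101111101

25981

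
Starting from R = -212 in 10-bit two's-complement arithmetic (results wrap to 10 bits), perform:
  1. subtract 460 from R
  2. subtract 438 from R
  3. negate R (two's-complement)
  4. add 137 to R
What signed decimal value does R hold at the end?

223

Start: R = -212 = 1100101100.
R = -212 − 460 = -672; wraps to 352 = 0101100000
R = 352 − 438 = -86 = 1110101010
R = −(-86) = 86 = 0001010110
R = 86 + 137 = 223 = 0011011111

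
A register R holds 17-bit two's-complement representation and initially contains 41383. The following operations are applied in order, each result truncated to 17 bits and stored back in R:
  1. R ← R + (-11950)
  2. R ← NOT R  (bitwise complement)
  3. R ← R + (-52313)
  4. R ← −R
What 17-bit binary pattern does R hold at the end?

Start: R = 41383 = 01010000110100111.
R = 41383 + (-11950) = 29433 = 00111001011111001
R = NOT 00111001011111001 = 11000110100000110 = -29434
R = -29434 + (-52313) = -81747; wraps to 49325 = 01100000010101101
R = −(49325) = -49325 = 10011111101010011

10011111101010011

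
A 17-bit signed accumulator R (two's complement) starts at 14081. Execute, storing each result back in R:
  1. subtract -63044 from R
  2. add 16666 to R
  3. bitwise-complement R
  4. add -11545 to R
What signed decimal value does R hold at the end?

25735

Start: R = 14081 = 00011011100000001.
R = 14081 − (-63044) = 77125; wraps to -53947 = 10010110101000101
R = -53947 + 16666 = -37281 = 10110111001011111
R = NOT 10110111001011111 = 01001000110100000 = 37280
R = 37280 + (-11545) = 25735 = 00110010010000111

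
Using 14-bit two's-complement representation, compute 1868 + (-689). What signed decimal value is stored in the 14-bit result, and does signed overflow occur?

1868 → 00011101001100
-689 → 11110101001111
  00011101001100
+ 11110101001111
= 00010010011011  (discard carry-out 1)
Result 00010010011011: MSB = 0 → value 1179.
Addends have opposite signs, so signed overflow cannot occur.

1179; no overflow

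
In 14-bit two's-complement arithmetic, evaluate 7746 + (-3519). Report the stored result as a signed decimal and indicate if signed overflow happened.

4227; no overflow

7746 → 01111001000010
-3519 → 11001001000001
  01111001000010
+ 11001001000001
= 01000010000011  (discard carry-out 1)
Result 01000010000011: MSB = 0 → value 4227.
Addends have opposite signs, so signed overflow cannot occur.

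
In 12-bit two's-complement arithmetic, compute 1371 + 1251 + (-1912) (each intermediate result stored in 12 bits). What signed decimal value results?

710

1371 + 1251 = 2622 → wraps to -1474 (101000111110)
-1474 + (-1912) = -3386 → wraps to 710 (001011000110)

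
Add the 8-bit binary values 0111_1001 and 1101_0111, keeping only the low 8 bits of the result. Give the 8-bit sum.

  01111001
+ 11010111
= 01010000  (discard carry-out 1)

01010000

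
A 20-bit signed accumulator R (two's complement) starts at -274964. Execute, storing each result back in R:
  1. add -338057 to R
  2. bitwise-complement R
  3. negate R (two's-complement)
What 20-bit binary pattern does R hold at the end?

01101010010101100100

Start: R = -274964 = 10111100110111101100.
R = -274964 + (-338057) = -613021; wraps to 435555 = 01101010010101100011
R = NOT 01101010010101100011 = 10010101101010011100 = -435556
R = −(-435556) = 435556 = 01101010010101100100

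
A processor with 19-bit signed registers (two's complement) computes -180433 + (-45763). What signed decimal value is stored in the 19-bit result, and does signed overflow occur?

-180433 → 1010011111100101111
-45763 → 1110100110100111101
  1010011111100101111
+ 1110100110100111101
= 1001000110001101100  (discard carry-out 1)
Result 1001000110001101100: MSB = 1 → 298092 − 524288 = -226196.
Both addends are negative and so is the stored result: no signed overflow.

-226196; no overflow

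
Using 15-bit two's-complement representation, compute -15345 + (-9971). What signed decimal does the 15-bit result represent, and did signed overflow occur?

7452; overflow

-15345 → 100010000001111
-9971 → 101100100001101
  100010000001111
+ 101100100001101
= 001110100011100  (discard carry-out 1)
Result 001110100011100: MSB = 0 → value 7452.
Both addends are negative but the stored result is non-negative: signed overflow. The true value -15345 + (-9971) = -25316 lies outside [-16384, 16383].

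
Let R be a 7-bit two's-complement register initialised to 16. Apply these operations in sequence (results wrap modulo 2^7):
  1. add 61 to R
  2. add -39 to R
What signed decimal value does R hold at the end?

38

Start: R = 16 = 0010000.
R = 16 + 61 = 77; wraps to -51 = 1001101
R = -51 + (-39) = -90; wraps to 38 = 0100110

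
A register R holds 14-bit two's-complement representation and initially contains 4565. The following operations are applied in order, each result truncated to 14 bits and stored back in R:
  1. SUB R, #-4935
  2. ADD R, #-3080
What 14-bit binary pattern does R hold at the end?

01100100010100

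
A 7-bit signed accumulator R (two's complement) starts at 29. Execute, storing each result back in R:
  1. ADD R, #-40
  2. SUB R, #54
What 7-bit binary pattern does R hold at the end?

0111111

Start: R = 29 = 0011101.
R = 29 + (-40) = -11 = 1110101
R = -11 − 54 = -65; wraps to 63 = 0111111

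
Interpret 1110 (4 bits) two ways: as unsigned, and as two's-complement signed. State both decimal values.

Unsigned: 1110 = 14.
Signed: MSB=1 → 14 − 16 = -2.

unsigned = 14, signed = -2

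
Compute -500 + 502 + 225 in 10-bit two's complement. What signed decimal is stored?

227

-500 + 502 = 2 (0000000010)
2 + 225 = 227 (0011100011)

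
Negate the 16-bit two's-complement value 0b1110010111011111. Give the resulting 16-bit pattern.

0001101000100001

Invert: 0001101000100000. Add 1: 0001101000100001.
Check: 1110010111011111 = -6689, 0001101000100001 = 6689.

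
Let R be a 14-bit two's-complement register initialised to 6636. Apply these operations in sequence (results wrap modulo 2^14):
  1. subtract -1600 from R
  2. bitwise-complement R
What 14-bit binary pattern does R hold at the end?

01111111010011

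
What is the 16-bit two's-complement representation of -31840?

1000001110100000

|-31840| = 31840 = 0111110001100000 in 16 bits.
Invert the bits: 1000001110011111. Add 1: 1000001110100000.
Check: 1000001110100000 reads as 33696 − 65536 = -31840.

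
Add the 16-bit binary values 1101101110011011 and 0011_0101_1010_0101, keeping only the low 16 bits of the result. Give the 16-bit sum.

  1101101110011011
+ 0011010110100101
= 0001000101000000  (discard carry-out 1)

0001000101000000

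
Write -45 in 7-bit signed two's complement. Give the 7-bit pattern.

1010011

|-45| = 45 = 0101101 in 7 bits.
Invert the bits: 1010010. Add 1: 1010011.
Check: 1010011 reads as 83 − 128 = -45.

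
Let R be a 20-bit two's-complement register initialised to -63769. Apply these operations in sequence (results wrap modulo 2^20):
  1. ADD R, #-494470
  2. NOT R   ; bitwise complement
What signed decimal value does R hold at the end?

Start: R = -63769 = 11110000011011100111.
R = -63769 + (-494470) = -558239; wraps to 490337 = 01110111101101100001
R = NOT 01110111101101100001 = 10001000010010011110 = -490338

-490338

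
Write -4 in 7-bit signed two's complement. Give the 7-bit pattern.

1111100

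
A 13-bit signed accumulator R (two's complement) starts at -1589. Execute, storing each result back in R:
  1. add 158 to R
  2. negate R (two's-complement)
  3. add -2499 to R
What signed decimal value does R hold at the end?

-1068

Start: R = -1589 = 1100111001011.
R = -1589 + 158 = -1431 = 1101001101001
R = −(-1431) = 1431 = 0010110010111
R = 1431 + (-2499) = -1068 = 1101111010100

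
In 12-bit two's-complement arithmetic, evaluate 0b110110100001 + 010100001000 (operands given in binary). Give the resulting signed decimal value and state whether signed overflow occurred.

0b110110100001 → 110110100001 = -607 (signed)
010100001000 = 1288 (signed)
  110110100001
+ 010100001000
= 001010101001  (discard carry-out 1)
Result 001010101001: MSB = 0 → value 681.
Addends have opposite signs, so signed overflow cannot occur.

681; no overflow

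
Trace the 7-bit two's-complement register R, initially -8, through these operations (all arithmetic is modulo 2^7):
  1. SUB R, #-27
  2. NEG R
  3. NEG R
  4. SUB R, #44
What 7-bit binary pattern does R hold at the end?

1100111

Start: R = -8 = 1111000.
R = -8 − (-27) = 19 = 0010011
R = −(19) = -19 = 1101101
R = −(-19) = 19 = 0010011
R = 19 − 44 = -25 = 1100111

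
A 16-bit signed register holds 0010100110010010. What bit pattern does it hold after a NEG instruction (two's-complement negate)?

Invert: 1101011001101101. Add 1: 1101011001101110.
Check: 0010100110010010 = 10642, 1101011001101110 = -10642.

1101011001101110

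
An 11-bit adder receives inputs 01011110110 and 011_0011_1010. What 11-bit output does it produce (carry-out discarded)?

  01011110110
+ 01100111010
= 11000110000

11000110000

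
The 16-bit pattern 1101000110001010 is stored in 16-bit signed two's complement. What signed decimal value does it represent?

MSB is 1, so the value is negative.
Invert: 0010111001110101. Add 1: 0010111001110110 = 11894. So the value is −11894.

-11894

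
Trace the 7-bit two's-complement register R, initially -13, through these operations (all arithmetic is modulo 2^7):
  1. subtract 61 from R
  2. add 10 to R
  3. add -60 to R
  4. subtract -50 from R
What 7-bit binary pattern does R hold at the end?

Start: R = -13 = 1110011.
R = -13 − 61 = -74; wraps to 54 = 0110110
R = 54 + 10 = 64; wraps to -64 = 1000000
R = -64 + (-60) = -124; wraps to 4 = 0000100
R = 4 − (-50) = 54 = 0110110

0110110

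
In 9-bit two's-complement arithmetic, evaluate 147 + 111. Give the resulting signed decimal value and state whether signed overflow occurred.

147 → 010010011
111 → 001101111
  010010011
+ 001101111
= 100000010
Result 100000010: MSB = 1 → 258 − 512 = -254.
Both addends are non-negative but the stored result is negative: signed overflow. The true value 147 + 111 = 258 lies outside [-256, 255].

-254; overflow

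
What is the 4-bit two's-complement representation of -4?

|-4| = 4 = 0100 in 4 bits.
Invert the bits: 1011. Add 1: 1100.
Check: 1100 reads as 12 − 16 = -4.

1100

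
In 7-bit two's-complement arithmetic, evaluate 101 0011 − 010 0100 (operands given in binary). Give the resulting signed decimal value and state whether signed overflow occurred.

101 0011 → 1010011 = -45 (signed)
010 0100 → 0100100 = 36 (signed)
Subtract via negate-and-add: invert 0100100 + 1 = 1011100 (i.e. -36).
  1010011
+ 1011100
= 0101111  (discard carry-out 1)
Result 0101111: MSB = 0 → value 47.
Both addends (after negating the subtrahend) are negative but the stored result is non-negative: signed overflow. The true value -45 − 36 = -81 lies outside [-64, 63].

47; overflow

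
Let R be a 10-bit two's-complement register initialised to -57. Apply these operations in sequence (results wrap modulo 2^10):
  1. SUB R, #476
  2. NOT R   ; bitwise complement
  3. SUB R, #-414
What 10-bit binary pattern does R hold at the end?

1110110010

Start: R = -57 = 1111000111.
R = -57 − 476 = -533; wraps to 491 = 0111101011
R = NOT 0111101011 = 1000010100 = -492
R = -492 − (-414) = -78 = 1110110010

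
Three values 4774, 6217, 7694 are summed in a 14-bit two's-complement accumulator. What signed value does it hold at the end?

4774 + 6217 = 10991 → wraps to -5393 (10101011101111)
-5393 + 7694 = 2301 (00100011111101)

2301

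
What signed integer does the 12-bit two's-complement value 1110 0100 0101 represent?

-443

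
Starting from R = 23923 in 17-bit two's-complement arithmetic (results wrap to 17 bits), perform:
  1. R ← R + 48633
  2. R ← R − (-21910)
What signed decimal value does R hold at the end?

-36606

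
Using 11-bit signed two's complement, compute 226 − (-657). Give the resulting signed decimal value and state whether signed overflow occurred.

226 → 00011100010
-657 → 10101101111
Subtract via negate-and-add: invert 10101101111 + 1 = 01010010001 (i.e. 657).
  00011100010
+ 01010010001
= 01101110011
Result 01101110011: MSB = 0 → value 883.
Both addends (after negating the subtrahend) are non-negative and so is the stored result: no signed overflow.

883; no overflow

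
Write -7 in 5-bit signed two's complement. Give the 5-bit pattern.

|-7| = 7 = 00111 in 5 bits.
Invert the bits: 11000. Add 1: 11001.
Check: 11001 reads as 25 − 32 = -7.

11001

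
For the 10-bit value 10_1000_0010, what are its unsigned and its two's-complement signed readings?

Unsigned: 1010000010 = 642.
Signed: MSB=1 → 642 − 1024 = -382.

unsigned = 642, signed = -382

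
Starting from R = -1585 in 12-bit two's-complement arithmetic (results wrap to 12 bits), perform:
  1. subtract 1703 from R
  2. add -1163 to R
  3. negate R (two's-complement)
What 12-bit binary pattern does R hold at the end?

000101100011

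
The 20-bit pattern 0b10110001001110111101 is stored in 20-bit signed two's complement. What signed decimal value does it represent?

MSB is 1, so the value is negative.
Invert: 01001110110001000010. Add 1: 01001110110001000011 = 322627. So the value is −322627.

-322627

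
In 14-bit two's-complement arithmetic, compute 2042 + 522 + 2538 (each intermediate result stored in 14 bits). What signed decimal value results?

2042 + 522 = 2564 (00101000000100)
2564 + 2538 = 5102 (01001111101110)

5102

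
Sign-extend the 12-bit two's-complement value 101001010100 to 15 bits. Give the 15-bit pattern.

111101001010100

MSB of 101001010100 is 1; replicate it into the new high bits.
111|101001010100 → 111101001010100 (still -1452).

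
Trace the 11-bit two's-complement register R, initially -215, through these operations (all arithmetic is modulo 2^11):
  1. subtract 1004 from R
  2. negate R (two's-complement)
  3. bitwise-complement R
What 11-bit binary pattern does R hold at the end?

01100111100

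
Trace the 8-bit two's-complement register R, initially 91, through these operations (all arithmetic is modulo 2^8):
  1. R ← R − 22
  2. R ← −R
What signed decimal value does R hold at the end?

-69

Start: R = 91 = 01011011.
R = 91 − 22 = 69 = 01000101
R = −(69) = -69 = 10111011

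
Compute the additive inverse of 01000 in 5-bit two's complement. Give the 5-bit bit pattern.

Invert: 10111. Add 1: 11000.
Check: 01000 = 8, 11000 = -8.

11000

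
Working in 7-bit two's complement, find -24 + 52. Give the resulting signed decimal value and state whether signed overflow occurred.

28; no overflow

-24 → 1101000
52 → 0110100
  1101000
+ 0110100
= 0011100  (discard carry-out 1)
Result 0011100: MSB = 0 → value 28.
Addends have opposite signs, so signed overflow cannot occur.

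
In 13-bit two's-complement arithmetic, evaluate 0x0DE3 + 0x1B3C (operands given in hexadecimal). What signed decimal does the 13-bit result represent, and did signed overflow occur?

0x0DE3 = 0110111100011 = 3555 (signed)
0x1B3C = 1101100111100 = -1220 (signed)
  0110111100011
+ 1101100111100
= 0100100011111  (discard carry-out 1)
Result 0100100011111: MSB = 0 → value 2335.
Addends have opposite signs, so signed overflow cannot occur.

2335; no overflow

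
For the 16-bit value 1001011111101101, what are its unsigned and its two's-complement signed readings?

unsigned = 38893, signed = -26643

Unsigned: 1001011111101101 = 38893.
Signed: MSB=1 → 38893 − 65536 = -26643.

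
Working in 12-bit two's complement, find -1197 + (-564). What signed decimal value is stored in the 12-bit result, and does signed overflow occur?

-1197 → 101101010011
-564 → 110111001100
  101101010011
+ 110111001100
= 100100011111  (discard carry-out 1)
Result 100100011111: MSB = 1 → 2335 − 4096 = -1761.
Both addends are negative and so is the stored result: no signed overflow.

-1761; no overflow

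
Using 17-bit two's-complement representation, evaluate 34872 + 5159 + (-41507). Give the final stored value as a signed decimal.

-1476

34872 + 5159 = 40031 (01001110001011111)
40031 + (-41507) = -1476 (11111101000111100)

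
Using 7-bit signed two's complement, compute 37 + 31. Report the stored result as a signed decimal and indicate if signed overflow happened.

-60; overflow

37 → 0100101
31 → 0011111
  0100101
+ 0011111
= 1000100
Result 1000100: MSB = 1 → 68 − 128 = -60.
Both addends are non-negative but the stored result is negative: signed overflow. The true value 37 + 31 = 68 lies outside [-64, 63].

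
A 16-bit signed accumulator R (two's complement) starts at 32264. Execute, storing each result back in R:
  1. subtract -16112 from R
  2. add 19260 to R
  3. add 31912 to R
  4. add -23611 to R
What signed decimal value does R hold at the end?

Start: R = 32264 = 0111111000001000.
R = 32264 − (-16112) = 48376; wraps to -17160 = 1011110011111000
R = -17160 + 19260 = 2100 = 0000100000110100
R = 2100 + 31912 = 34012; wraps to -31524 = 1000010011011100
R = -31524 + (-23611) = -55135; wraps to 10401 = 0010100010100001

10401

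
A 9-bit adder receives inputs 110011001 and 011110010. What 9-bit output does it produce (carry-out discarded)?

  110011001
+ 011110010
= 010001011  (discard carry-out 1)

010001011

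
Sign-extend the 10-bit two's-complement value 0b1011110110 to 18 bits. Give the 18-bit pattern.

MSB of 1011110110 is 1; replicate it into the new high bits.
11111111|1011110110 → 111111111011110110 (still -266).

111111111011110110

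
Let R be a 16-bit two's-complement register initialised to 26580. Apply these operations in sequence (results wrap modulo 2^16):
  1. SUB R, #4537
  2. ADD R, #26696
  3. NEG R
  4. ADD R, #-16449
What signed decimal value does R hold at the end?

Start: R = 26580 = 0110011111010100.
R = 26580 − 4537 = 22043 = 0101011000011011
R = 22043 + 26696 = 48739; wraps to -16797 = 1011111001100011
R = −(-16797) = 16797 = 0100000110011101
R = 16797 + (-16449) = 348 = 0000000101011100

348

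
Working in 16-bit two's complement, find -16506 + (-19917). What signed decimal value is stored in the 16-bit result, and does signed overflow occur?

-16506 → 1011111110000110
-19917 → 1011001000110011
  1011111110000110
+ 1011001000110011
= 0111000110111001  (discard carry-out 1)
Result 0111000110111001: MSB = 0 → value 29113.
Both addends are negative but the stored result is non-negative: signed overflow. The true value -16506 + (-19917) = -36423 lies outside [-32768, 32767].

29113; overflow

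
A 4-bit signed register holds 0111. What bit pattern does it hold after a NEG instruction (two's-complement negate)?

Invert: 1000. Add 1: 1001.
Check: 0111 = 7, 1001 = -7.

1001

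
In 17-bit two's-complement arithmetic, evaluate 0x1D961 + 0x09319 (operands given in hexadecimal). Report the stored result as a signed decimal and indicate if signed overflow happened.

0x1D961 = 11101100101100001 = -9887 (signed)
0x09319 = 01001001100011001 = 37657 (signed)
  11101100101100001
+ 01001001100011001
= 00110110001111010  (discard carry-out 1)
Result 00110110001111010: MSB = 0 → value 27770.
Addends have opposite signs, so signed overflow cannot occur.

27770; no overflow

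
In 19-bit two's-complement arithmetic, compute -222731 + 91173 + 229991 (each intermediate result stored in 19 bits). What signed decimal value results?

-222731 + 91173 = -131558 (1011111111000011010)
-131558 + 229991 = 98433 (0011000000010000001)

98433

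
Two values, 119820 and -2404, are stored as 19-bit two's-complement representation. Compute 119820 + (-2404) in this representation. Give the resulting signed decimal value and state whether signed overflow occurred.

117416; no overflow

119820 → 0011101010000001100
-2404 → 1111111011010011100
  0011101010000001100
+ 1111111011010011100
= 0011100101010101000  (discard carry-out 1)
Result 0011100101010101000: MSB = 0 → value 117416.
Addends have opposite signs, so signed overflow cannot occur.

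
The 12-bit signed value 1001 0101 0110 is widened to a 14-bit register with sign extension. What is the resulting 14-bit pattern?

MSB of 100101010110 is 1; replicate it into the new high bits.
11|100101010110 → 11100101010110 (still -1706).

11100101010110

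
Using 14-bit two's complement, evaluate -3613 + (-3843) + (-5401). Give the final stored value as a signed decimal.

-3613 + (-3843) = -7456 (10001011100000)
-7456 + (-5401) = -12857 → wraps to 3527 (00110111000111)

3527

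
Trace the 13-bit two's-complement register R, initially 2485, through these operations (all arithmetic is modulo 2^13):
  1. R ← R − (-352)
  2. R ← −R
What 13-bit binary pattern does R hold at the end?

1010011101011

Start: R = 2485 = 0100110110101.
R = 2485 − (-352) = 2837 = 0101100010101
R = −(2837) = -2837 = 1010011101011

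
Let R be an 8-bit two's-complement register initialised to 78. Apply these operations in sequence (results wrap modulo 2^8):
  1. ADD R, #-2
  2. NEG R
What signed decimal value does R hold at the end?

-76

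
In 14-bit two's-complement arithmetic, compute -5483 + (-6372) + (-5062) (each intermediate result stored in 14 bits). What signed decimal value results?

-533

-5483 + (-6372) = -11855 → wraps to 4529 (01000110110001)
4529 + (-5062) = -533 (11110111101011)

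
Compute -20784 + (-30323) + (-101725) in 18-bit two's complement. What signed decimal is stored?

109312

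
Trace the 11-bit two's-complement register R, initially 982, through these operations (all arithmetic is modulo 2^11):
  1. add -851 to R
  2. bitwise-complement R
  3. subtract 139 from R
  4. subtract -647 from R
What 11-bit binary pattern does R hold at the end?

Start: R = 982 = 01111010110.
R = 982 + (-851) = 131 = 00010000011
R = NOT 00010000011 = 11101111100 = -132
R = -132 − 139 = -271 = 11011110001
R = -271 − (-647) = 376 = 00101111000

00101111000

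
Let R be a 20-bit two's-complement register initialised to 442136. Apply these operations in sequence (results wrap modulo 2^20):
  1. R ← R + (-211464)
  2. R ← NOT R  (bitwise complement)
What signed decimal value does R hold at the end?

Start: R = 442136 = 01101011111100011000.
R = 442136 + (-211464) = 230672 = 00111000010100010000
R = NOT 00111000010100010000 = 11000111101011101111 = -230673

-230673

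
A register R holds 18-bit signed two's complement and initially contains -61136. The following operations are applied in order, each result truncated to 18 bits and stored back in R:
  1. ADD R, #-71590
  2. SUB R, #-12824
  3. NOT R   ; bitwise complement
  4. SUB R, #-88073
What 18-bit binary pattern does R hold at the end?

110010110001100110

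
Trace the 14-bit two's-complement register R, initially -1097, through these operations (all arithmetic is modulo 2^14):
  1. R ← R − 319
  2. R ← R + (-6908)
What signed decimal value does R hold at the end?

Start: R = -1097 = 11101110110111.
R = -1097 − 319 = -1416 = 11101001111000
R = -1416 + (-6908) = -8324; wraps to 8060 = 01111101111100

8060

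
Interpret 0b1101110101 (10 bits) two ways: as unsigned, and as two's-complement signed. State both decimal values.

unsigned = 885, signed = -139

Unsigned: 1101110101 = 885.
Signed: MSB=1 → 885 − 1024 = -139.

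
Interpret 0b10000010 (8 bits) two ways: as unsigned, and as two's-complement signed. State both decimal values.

Unsigned: 10000010 = 130.
Signed: MSB=1 → 130 − 256 = -126.

unsigned = 130, signed = -126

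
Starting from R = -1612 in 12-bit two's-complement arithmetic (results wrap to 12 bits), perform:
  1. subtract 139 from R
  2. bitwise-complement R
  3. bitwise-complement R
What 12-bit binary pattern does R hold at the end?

Start: R = -1612 = 100110110100.
R = -1612 − 139 = -1751 = 100100101001
R = NOT 100100101001 = 011011010110 = 1750
R = NOT 011011010110 = 100100101001 = -1751

100100101001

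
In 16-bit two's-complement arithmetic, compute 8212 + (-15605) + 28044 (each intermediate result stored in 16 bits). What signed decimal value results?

8212 + (-15605) = -7393 (1110001100011111)
-7393 + 28044 = 20651 (0101000010101011)

20651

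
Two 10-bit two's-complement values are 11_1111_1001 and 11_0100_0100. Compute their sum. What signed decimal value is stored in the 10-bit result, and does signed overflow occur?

11_1111_1001 → 1111111001 = -7 (signed)
11_0100_0100 → 1101000100 = -188 (signed)
  1111111001
+ 1101000100
= 1100111101  (discard carry-out 1)
Result 1100111101: MSB = 1 → 829 − 1024 = -195.
Both addends are negative and so is the stored result: no signed overflow.

-195; no overflow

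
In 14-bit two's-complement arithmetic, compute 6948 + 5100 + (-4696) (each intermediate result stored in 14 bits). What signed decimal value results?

7352

6948 + 5100 = 12048 → wraps to -4336 (10111100010000)
-4336 + (-4696) = -9032 → wraps to 7352 (01110010111000)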